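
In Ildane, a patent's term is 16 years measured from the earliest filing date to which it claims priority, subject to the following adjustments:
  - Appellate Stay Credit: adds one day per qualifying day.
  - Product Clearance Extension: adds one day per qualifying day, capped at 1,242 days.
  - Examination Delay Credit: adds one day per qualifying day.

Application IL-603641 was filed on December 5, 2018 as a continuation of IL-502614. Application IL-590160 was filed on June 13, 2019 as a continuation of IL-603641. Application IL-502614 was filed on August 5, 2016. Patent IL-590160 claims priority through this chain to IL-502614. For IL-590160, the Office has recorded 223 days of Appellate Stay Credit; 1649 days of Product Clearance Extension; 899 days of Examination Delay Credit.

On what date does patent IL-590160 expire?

Earliest priority filing: 5 August 2016.
Base term: 5 August 2016 + 16 years → 5 August 2032.
Appellate Stay Credit: +223 days → 16 March 2033.
Product Clearance Extension: 1649 days claimed exceeds the 1242-day cap, so +1242 days → 9 August 2036.
Examination Delay Credit: +899 days → 25 January 2039.

2039-01-25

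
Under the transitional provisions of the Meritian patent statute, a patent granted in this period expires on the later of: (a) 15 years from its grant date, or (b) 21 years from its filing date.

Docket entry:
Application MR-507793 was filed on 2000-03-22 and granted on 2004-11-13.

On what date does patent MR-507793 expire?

March 22, 2021

(a) grant + 15 years → 13 November 2019.
(b) filing + 21 years → 22 March 2021.
Later of the two: 22 March 2021.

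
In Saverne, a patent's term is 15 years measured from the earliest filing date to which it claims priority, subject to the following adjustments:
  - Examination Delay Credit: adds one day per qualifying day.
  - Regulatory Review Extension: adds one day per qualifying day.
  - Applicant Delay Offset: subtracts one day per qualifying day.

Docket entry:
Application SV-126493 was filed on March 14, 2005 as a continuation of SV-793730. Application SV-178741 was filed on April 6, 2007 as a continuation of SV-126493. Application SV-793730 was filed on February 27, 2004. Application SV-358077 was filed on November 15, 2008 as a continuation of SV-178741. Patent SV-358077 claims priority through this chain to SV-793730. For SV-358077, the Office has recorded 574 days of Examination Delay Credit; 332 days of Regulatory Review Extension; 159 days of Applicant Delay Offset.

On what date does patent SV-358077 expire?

2021-03-15

Earliest priority filing: 27 February 2004.
Base term: 27 February 2004 + 15 years → 27 February 2019.
Examination Delay Credit: +574 days → 23 September 2020.
Regulatory Review Extension: +332 days → 21 August 2021.
Applicant Delay Offset: −159 days → 15 March 2021.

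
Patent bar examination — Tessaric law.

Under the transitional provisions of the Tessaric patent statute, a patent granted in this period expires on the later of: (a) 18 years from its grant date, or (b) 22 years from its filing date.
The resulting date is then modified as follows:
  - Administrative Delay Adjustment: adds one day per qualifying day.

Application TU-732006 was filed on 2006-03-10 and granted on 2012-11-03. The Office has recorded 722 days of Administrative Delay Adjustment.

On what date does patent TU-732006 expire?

(a) grant + 18 years → 3 November 2030.
(b) filing + 22 years → 10 March 2028.
Later of the two: 3 November 2030.
Administrative Delay Adjustment: +722 days → 25 October 2032.

2032-10-25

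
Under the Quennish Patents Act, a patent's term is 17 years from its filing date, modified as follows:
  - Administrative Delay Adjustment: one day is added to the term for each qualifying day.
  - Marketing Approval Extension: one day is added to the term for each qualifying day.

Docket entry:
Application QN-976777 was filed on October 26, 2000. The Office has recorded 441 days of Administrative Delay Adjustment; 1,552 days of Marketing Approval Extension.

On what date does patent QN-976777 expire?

Base term: filing date + 17 years → 26 October 2017.
Administrative Delay Adjustment: +441 days → 10 January 2019.
Marketing Approval Extension: +1552 days → 11 April 2023.

April 11, 2023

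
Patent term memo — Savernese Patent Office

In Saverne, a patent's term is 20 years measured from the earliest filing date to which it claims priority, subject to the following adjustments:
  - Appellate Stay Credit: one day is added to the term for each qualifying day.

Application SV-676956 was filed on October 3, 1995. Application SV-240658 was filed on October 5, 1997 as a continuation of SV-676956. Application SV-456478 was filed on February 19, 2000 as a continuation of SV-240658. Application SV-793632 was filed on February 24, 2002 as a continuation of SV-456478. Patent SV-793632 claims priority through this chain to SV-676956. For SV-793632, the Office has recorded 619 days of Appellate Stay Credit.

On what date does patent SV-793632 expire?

June 13, 2017

Earliest priority filing: 3 October 1995.
Base term: 3 October 1995 + 20 years → 3 October 2015.
Appellate Stay Credit: +619 days → 13 June 2017.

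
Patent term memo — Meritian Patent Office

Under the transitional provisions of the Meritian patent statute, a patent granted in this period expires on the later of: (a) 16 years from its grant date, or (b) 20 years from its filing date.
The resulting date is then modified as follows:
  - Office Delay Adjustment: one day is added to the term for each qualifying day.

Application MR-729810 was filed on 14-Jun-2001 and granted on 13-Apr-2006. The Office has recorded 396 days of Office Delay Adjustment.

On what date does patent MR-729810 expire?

(a) grant + 16 years → 13 April 2022.
(b) filing + 20 years → 14 June 2021.
Later of the two: 13 April 2022.
Office Delay Adjustment: +396 days → 14 May 2023.

2023-05-14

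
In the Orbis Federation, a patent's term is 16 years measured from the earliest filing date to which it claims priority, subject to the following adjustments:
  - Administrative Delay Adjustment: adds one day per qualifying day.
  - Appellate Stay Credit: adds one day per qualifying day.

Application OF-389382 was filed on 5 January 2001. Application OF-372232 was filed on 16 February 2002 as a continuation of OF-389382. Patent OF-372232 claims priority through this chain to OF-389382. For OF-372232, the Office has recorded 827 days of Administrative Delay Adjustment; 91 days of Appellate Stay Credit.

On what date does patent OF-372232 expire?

Earliest priority filing: 5 January 2001.
Base term: 5 January 2001 + 16 years → 5 January 2017.
Administrative Delay Adjustment: +827 days → 12 April 2019.
Appellate Stay Credit: +91 days → 12 July 2019.

2019-07-12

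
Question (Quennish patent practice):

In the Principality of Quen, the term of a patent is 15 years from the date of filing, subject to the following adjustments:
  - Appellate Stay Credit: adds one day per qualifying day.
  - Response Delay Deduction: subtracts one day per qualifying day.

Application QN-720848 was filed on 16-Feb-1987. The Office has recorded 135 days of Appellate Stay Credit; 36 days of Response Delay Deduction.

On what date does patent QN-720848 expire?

2002-05-26

Base term: filing date + 15 years → 16 February 2002.
Appellate Stay Credit: +135 days → 1 July 2002.
Response Delay Deduction: −36 days → 26 May 2002.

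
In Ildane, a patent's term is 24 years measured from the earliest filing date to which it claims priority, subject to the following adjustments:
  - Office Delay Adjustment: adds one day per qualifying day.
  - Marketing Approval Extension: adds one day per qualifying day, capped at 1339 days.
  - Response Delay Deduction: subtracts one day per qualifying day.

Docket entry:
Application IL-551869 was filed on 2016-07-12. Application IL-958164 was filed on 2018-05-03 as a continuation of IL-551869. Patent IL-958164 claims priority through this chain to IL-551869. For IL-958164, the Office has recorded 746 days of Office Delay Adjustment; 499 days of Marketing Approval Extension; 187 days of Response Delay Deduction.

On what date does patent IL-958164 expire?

Earliest priority filing: 12 July 2016.
Base term: 12 July 2016 + 24 years → 12 July 2040.
Office Delay Adjustment: +746 days → 28 July 2042.
Marketing Approval Extension: 499 days (within the 1339-day cap) → +499 days → 9 December 2043.
Response Delay Deduction: −187 days → 5 June 2043.

2043-06-05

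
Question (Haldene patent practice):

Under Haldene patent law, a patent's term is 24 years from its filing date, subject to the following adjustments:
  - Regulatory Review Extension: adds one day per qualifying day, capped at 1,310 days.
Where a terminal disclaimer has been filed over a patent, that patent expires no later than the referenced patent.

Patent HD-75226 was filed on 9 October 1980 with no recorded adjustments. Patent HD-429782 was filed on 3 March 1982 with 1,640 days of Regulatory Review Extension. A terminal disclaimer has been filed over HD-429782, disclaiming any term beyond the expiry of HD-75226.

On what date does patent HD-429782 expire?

Natural term of HD-429782:
  Base: filing + 24 years → 3 March 2006.
  Regulatory Review Extension: 1640 days claimed exceeds the 1310-day cap, so +1310 days → 3 October 2009.
Expiry of referenced patent HD-75226:
  Base: filing + 24 years → 9 October 2004.
Terminal disclaimer: HD-429782 expires on the earlier of 3 October 2009 and 9 October 2004.

2004-10-09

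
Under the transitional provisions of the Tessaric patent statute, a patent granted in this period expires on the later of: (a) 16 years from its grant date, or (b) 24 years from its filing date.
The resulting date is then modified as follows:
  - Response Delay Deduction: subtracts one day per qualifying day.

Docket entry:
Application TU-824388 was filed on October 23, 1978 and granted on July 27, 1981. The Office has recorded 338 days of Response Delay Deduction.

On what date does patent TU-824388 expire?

November 19, 2001

(a) grant + 16 years → 27 July 1997.
(b) filing + 24 years → 23 October 2002.
Later of the two: 23 October 2002.
Response Delay Deduction: −338 days → 19 November 2001.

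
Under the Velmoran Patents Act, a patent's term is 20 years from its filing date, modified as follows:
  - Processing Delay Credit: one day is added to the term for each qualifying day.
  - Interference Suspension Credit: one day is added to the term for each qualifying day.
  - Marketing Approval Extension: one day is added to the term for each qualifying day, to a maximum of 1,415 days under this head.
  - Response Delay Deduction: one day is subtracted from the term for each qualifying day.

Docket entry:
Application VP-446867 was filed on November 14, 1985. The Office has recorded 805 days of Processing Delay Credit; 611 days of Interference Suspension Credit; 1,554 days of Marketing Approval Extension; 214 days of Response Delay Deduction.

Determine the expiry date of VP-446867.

Base term: filing date + 20 years → 14 November 2005.
Processing Delay Credit: +805 days → 28 January 2008.
Interference Suspension Credit: +611 days → 30 September 2009.
Marketing Approval Extension: 1554 days claimed exceeds the 1415-day cap, so +1415 days → 15 August 2013.
Response Delay Deduction: −214 days → 13 January 2013.

January 13, 2013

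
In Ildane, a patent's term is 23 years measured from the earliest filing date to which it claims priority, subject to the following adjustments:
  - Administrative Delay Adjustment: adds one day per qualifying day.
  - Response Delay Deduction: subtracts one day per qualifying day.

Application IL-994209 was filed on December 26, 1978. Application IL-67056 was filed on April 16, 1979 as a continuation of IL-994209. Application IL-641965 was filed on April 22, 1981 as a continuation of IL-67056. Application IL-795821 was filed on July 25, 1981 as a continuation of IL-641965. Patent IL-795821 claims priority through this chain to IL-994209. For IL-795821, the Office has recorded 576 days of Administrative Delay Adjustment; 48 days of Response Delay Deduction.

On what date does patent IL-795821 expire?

Earliest priority filing: 26 December 1978.
Base term: 26 December 1978 + 23 years → 26 December 2001.
Administrative Delay Adjustment: +576 days → 25 July 2003.
Response Delay Deduction: −48 days → 7 June 2003.

June 7, 2003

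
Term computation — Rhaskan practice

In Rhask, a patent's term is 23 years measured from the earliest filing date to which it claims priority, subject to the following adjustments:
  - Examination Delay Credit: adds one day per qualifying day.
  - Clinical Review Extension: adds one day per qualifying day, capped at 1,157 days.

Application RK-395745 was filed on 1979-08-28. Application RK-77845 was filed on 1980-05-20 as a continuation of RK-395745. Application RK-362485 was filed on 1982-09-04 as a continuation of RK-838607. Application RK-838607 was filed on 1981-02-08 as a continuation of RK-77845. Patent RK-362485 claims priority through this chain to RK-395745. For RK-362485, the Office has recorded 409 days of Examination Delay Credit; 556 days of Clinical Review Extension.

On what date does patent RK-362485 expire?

Earliest priority filing: 28 August 1979.
Base term: 28 August 1979 + 23 years → 28 August 2002.
Examination Delay Credit: +409 days → 11 October 2003.
Clinical Review Extension: 556 days (within the 1157-day cap) → +556 days → 19 April 2005.

2005-04-19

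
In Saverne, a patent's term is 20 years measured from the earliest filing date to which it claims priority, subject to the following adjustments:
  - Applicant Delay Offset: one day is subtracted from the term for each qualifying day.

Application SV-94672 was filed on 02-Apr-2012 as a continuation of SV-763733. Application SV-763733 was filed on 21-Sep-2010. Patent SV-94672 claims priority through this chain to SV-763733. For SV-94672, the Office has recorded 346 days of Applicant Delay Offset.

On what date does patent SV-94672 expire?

October 10, 2029

Earliest priority filing: 21 September 2010.
Base term: 21 September 2010 + 20 years → 21 September 2030.
Applicant Delay Offset: −346 days → 10 October 2029.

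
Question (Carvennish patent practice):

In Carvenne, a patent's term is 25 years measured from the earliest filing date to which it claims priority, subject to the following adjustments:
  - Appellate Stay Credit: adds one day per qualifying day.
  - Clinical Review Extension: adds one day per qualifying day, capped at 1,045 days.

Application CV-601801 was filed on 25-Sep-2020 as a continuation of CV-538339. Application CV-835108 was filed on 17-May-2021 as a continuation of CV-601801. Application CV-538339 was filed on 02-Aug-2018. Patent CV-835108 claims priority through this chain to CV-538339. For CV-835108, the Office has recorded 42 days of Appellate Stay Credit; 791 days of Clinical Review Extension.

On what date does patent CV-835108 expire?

Earliest priority filing: 2 August 2018.
Base term: 2 August 2018 + 25 years → 2 August 2043.
Appellate Stay Credit: +42 days → 13 September 2043.
Clinical Review Extension: 791 days (within the 1045-day cap) → +791 days → 12 November 2045.

November 12, 2045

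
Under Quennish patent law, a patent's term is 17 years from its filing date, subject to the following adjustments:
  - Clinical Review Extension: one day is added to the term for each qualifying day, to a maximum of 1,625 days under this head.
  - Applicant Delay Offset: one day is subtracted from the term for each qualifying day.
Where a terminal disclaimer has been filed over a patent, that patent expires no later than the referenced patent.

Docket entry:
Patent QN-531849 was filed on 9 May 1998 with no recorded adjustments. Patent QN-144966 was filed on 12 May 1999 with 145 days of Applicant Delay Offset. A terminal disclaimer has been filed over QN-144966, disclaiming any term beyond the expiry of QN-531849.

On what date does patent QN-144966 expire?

Natural term of QN-144966:
  Base: filing + 17 years → 12 May 2016.
  Applicant Delay Offset: −145 days → 19 December 2015.
Expiry of referenced patent QN-531849:
  Base: filing + 17 years → 9 May 2015.
Terminal disclaimer: QN-144966 expires on the earlier of 19 December 2015 and 9 May 2015.

May 9, 2015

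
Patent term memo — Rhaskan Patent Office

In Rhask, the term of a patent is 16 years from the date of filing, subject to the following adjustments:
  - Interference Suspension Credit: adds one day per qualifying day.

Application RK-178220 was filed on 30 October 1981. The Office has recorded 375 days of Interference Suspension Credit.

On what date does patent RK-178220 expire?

Base term: filing date + 16 years → 30 October 1997.
Interference Suspension Credit: +375 days → 9 November 1998.

1998-11-09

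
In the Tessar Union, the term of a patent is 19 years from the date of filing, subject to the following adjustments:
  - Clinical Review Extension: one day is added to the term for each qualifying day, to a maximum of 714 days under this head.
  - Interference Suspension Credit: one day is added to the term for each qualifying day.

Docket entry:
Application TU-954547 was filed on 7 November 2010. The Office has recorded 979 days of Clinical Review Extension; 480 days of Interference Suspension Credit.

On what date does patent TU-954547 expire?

February 13, 2033

Base term: filing date + 19 years → 7 November 2029.
Clinical Review Extension: 979 days claimed exceeds the 714-day cap, so +714 days → 22 October 2031.
Interference Suspension Credit: +480 days → 13 February 2033.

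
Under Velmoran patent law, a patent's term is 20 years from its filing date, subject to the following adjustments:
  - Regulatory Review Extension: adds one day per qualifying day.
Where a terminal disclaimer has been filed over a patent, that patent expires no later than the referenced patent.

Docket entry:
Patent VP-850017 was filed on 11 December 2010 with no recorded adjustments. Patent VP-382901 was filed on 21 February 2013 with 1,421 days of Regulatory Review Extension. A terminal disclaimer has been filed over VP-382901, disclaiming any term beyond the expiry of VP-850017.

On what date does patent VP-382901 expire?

Natural term of VP-382901:
  Base: filing + 20 years → 21 February 2033.
  Regulatory Review Extension: +1421 days → 12 January 2037.
Expiry of referenced patent VP-850017:
  Base: filing + 20 years → 11 December 2030.
Terminal disclaimer: VP-382901 expires on the earlier of 12 January 2037 and 11 December 2030.

2030-12-11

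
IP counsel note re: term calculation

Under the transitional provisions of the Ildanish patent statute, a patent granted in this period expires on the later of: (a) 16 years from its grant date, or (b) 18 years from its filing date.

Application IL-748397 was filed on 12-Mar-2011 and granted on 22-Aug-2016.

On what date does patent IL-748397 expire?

August 22, 2032

(a) grant + 16 years → 22 August 2032.
(b) filing + 18 years → 12 March 2029.
Later of the two: 22 August 2032.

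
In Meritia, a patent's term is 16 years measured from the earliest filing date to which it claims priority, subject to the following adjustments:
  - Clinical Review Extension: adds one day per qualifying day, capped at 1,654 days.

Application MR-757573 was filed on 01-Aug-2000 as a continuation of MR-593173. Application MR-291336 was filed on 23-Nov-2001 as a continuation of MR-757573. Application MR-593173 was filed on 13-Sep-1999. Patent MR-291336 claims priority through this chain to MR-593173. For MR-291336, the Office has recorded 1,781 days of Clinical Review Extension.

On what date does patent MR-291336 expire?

Earliest priority filing: 13 September 1999.
Base term: 13 September 1999 + 16 years → 13 September 2015.
Clinical Review Extension: 1781 days claimed exceeds the 1654-day cap, so +1654 days → 24 March 2020.

March 24, 2020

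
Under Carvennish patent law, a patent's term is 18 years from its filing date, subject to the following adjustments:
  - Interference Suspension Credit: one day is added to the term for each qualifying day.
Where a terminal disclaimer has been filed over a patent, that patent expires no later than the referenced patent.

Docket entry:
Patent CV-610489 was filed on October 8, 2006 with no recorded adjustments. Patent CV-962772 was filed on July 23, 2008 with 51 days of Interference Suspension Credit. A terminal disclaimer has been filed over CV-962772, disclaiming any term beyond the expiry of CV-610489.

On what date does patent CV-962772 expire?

October 8, 2024

Natural term of CV-962772:
  Base: filing + 18 years → 23 July 2026.
  Interference Suspension Credit: +51 days → 12 September 2026.
Expiry of referenced patent CV-610489:
  Base: filing + 18 years → 8 October 2024.
Terminal disclaimer: CV-962772 expires on the earlier of 12 September 2026 and 8 October 2024.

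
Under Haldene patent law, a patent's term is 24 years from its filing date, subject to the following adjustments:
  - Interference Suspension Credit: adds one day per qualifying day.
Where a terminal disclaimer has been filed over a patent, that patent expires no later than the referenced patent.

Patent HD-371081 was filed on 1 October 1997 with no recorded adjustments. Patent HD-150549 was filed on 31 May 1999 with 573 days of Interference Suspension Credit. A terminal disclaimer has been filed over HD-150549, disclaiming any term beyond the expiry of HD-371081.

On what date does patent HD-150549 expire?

October 1, 2021

Natural term of HD-150549:
  Base: filing + 24 years → 31 May 2023.
  Interference Suspension Credit: +573 days → 24 December 2024.
Expiry of referenced patent HD-371081:
  Base: filing + 24 years → 1 October 2021.
Terminal disclaimer: HD-150549 expires on the earlier of 24 December 2024 and 1 October 2021.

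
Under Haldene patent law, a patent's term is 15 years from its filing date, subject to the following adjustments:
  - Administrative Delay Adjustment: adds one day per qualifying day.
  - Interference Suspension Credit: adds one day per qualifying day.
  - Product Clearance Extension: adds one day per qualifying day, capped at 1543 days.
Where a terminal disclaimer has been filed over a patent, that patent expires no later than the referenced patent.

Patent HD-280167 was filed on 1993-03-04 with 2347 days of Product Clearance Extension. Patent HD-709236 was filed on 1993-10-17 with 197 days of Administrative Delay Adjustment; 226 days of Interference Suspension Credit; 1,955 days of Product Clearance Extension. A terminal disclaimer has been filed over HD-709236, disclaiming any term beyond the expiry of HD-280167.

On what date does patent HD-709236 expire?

May 25, 2012

Natural term of HD-709236:
  Base: filing + 15 years → 17 October 2008.
  Administrative Delay Adjustment: +197 days → 2 May 2009.
  Interference Suspension Credit: +226 days → 14 December 2009.
  Product Clearance Extension: 1955 days claimed exceeds the 1543-day cap, so +1543 days → 6 March 2014.
Expiry of referenced patent HD-280167:
  Base: filing + 15 years → 4 March 2008.
  Product Clearance Extension: 2347 days claimed exceeds the 1543-day cap, so +1543 days → 25 May 2012.
Terminal disclaimer: HD-709236 expires on the earlier of 6 March 2014 and 25 May 2012.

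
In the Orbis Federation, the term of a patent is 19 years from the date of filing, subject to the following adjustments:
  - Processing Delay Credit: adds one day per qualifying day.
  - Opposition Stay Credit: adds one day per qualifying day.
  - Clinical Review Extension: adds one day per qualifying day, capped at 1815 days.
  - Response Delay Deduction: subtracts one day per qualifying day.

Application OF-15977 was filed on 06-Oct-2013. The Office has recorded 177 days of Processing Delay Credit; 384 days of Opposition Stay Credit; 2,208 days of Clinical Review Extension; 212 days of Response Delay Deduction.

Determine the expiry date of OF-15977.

2038-09-09

Base term: filing date + 19 years → 6 October 2032.
Processing Delay Credit: +177 days → 1 April 2033.
Opposition Stay Credit: +384 days → 20 April 2034.
Clinical Review Extension: 2208 days claimed exceeds the 1815-day cap, so +1815 days → 9 April 2039.
Response Delay Deduction: −212 days → 9 September 2038.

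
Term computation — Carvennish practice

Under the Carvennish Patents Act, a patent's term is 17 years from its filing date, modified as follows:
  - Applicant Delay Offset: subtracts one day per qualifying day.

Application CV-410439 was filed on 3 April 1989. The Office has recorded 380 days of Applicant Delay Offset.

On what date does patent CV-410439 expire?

2005-03-19

Base term: filing date + 17 years → 3 April 2006.
Applicant Delay Offset: −380 days → 19 March 2005.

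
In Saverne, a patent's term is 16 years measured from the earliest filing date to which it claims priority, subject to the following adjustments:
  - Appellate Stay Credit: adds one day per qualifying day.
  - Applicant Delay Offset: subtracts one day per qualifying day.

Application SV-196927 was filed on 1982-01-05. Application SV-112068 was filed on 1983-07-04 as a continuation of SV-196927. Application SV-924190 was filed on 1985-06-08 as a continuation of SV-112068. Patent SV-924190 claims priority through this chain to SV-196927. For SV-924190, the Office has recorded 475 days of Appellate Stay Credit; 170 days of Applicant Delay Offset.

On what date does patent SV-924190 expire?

Earliest priority filing: 5 January 1982.
Base term: 5 January 1982 + 16 years → 5 January 1998.
Appellate Stay Credit: +475 days → 25 April 1999.
Applicant Delay Offset: −170 days → 6 November 1998.

November 6, 1998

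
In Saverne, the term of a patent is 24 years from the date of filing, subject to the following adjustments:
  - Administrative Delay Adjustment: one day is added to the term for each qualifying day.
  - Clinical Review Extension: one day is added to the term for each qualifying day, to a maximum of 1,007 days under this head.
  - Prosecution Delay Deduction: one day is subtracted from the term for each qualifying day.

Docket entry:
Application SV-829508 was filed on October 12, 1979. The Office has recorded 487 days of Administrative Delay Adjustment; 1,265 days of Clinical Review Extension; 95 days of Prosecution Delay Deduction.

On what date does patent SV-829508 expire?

2007-08-11

Base term: filing date + 24 years → 12 October 2003.
Administrative Delay Adjustment: +487 days → 10 February 2005.
Clinical Review Extension: 1265 days claimed exceeds the 1007-day cap, so +1007 days → 14 November 2007.
Prosecution Delay Deduction: −95 days → 11 August 2007.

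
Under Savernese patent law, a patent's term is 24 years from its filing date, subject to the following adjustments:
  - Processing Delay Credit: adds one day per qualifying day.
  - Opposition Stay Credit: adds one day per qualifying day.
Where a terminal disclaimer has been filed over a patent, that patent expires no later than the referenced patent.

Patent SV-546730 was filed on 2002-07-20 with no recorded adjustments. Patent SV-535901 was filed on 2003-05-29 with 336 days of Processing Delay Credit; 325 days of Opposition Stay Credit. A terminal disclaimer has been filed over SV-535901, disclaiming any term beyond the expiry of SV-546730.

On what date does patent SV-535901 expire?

2026-07-20

Natural term of SV-535901:
  Base: filing + 24 years → 29 May 2027.
  Processing Delay Credit: +336 days → 29 April 2028.
  Opposition Stay Credit: +325 days → 20 March 2029.
Expiry of referenced patent SV-546730:
  Base: filing + 24 years → 20 July 2026.
Terminal disclaimer: SV-535901 expires on the earlier of 20 March 2029 and 20 July 2026.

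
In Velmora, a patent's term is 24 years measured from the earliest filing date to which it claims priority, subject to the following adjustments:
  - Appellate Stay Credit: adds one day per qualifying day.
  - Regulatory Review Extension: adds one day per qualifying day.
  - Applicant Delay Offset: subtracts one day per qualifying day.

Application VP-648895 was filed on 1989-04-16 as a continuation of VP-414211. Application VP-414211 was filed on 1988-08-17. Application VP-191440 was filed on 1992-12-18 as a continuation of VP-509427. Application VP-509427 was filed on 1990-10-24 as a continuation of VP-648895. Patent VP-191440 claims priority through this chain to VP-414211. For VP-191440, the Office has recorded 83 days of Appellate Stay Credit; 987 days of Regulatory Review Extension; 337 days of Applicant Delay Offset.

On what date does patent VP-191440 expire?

August 20, 2014

Earliest priority filing: 17 August 1988.
Base term: 17 August 1988 + 24 years → 17 August 2012.
Appellate Stay Credit: +83 days → 8 November 2012.
Regulatory Review Extension: +987 days → 23 July 2015.
Applicant Delay Offset: −337 days → 20 August 2014.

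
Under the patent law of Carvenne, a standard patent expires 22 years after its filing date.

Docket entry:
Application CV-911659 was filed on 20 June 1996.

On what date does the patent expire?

2018-06-20

Filing date + 22 years → 20 June 2018.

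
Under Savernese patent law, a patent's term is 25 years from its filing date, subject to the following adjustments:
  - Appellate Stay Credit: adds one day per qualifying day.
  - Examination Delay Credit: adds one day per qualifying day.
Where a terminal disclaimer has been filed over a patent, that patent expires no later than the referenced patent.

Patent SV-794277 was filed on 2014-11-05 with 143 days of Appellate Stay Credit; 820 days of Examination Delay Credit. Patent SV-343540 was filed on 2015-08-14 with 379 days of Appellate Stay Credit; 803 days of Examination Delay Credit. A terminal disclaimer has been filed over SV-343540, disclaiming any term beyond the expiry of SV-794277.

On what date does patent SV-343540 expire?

Natural term of SV-343540:
  Base: filing + 25 years → 14 August 2040.
  Appellate Stay Credit: +379 days → 28 August 2041.
  Examination Delay Credit: +803 days → 9 November 2043.
Expiry of referenced patent SV-794277:
  Base: filing + 25 years → 5 November 2039.
  Appellate Stay Credit: +143 days → 27 March 2040.
  Examination Delay Credit: +820 days → 25 June 2042.
Terminal disclaimer: SV-343540 expires on the earlier of 9 November 2043 and 25 June 2042.

June 25, 2042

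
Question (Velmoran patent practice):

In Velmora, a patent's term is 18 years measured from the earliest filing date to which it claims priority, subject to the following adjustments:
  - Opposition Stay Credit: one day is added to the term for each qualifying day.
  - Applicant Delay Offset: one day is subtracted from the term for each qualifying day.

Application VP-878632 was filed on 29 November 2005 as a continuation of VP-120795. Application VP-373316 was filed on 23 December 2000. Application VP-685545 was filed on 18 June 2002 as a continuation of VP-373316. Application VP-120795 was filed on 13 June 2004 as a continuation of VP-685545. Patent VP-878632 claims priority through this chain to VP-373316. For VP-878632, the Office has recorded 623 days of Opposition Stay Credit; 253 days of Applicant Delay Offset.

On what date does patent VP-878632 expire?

December 28, 2019

Earliest priority filing: 23 December 2000.
Base term: 23 December 2000 + 18 years → 23 December 2018.
Opposition Stay Credit: +623 days → 6 September 2020.
Applicant Delay Offset: −253 days → 28 December 2019.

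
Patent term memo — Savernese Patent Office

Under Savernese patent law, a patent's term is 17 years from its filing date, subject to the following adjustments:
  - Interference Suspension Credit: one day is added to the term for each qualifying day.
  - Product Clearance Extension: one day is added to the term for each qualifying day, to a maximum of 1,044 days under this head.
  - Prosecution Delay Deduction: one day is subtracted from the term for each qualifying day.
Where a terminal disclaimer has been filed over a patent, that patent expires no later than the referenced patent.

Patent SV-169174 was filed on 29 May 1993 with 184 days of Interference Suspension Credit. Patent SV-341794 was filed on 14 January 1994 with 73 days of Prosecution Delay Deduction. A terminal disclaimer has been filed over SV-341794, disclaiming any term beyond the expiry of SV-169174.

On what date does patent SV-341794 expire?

Natural term of SV-341794:
  Base: filing + 17 years → 14 January 2011.
  Prosecution Delay Deduction: −73 days → 2 November 2010.
Expiry of referenced patent SV-169174:
  Base: filing + 17 years → 29 May 2010.
  Interference Suspension Credit: +184 days → 29 November 2010.
Terminal disclaimer: SV-341794 expires on the earlier of 2 November 2010 and 29 November 2010.

November 2, 2010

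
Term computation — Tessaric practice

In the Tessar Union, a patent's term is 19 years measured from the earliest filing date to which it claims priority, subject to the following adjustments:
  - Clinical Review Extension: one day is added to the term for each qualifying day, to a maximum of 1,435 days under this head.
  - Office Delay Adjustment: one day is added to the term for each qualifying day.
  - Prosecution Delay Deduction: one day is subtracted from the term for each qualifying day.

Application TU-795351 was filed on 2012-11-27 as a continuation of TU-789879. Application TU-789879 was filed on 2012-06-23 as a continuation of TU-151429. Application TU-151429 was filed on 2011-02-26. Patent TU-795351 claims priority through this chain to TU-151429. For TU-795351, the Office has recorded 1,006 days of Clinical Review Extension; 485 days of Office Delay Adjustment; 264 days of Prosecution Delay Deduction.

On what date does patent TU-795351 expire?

Earliest priority filing: 26 February 2011.
Base term: 26 February 2011 + 19 years → 26 February 2030.
Clinical Review Extension: 1006 days (within the 1435-day cap) → +1006 days → 28 November 2032.
Office Delay Adjustment: +485 days → 28 March 2034.
Prosecution Delay Deduction: −264 days → 7 July 2033.

2033-07-07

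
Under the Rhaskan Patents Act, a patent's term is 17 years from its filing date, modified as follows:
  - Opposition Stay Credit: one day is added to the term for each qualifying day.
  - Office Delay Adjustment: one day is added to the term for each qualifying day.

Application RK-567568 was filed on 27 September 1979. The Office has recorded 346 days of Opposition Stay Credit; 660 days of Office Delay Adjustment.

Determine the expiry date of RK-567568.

Base term: filing date + 17 years → 27 September 1996.
Opposition Stay Credit: +346 days → 8 September 1997.
Office Delay Adjustment: +660 days → 30 June 1999.

June 30, 1999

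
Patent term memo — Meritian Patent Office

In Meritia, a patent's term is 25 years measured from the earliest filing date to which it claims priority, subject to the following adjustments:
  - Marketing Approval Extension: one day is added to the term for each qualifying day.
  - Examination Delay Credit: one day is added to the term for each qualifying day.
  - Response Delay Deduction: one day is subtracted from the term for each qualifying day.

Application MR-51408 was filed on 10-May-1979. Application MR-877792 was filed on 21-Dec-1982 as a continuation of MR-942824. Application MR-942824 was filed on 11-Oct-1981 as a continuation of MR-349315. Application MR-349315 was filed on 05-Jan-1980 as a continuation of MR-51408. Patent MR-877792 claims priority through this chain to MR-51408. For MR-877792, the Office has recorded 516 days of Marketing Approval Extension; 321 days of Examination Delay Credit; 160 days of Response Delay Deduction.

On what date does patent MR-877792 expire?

Earliest priority filing: 10 May 1979.
Base term: 10 May 1979 + 25 years → 10 May 2004.
Marketing Approval Extension: +516 days → 8 October 2005.
Examination Delay Credit: +321 days → 25 August 2006.
Response Delay Deduction: −160 days → 18 March 2006.

2006-03-18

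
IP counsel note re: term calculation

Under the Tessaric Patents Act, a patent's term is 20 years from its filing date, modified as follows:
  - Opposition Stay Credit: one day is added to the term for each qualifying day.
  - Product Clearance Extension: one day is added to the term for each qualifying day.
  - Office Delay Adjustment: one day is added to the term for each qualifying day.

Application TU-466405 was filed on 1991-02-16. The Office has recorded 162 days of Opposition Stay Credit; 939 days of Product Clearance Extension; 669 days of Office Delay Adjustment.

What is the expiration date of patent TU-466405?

2015-12-22

Base term: filing date + 20 years → 16 February 2011.
Opposition Stay Credit: +162 days → 28 July 2011.
Product Clearance Extension: +939 days → 21 February 2014.
Office Delay Adjustment: +669 days → 22 December 2015.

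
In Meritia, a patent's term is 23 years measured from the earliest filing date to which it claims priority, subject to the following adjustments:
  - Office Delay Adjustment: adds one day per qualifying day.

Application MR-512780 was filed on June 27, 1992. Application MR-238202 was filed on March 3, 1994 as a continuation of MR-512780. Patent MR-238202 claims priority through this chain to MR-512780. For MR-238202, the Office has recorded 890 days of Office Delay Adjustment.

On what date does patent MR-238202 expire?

December 3, 2017

Earliest priority filing: 27 June 1992.
Base term: 27 June 1992 + 23 years → 27 June 2015.
Office Delay Adjustment: +890 days → 3 December 2017.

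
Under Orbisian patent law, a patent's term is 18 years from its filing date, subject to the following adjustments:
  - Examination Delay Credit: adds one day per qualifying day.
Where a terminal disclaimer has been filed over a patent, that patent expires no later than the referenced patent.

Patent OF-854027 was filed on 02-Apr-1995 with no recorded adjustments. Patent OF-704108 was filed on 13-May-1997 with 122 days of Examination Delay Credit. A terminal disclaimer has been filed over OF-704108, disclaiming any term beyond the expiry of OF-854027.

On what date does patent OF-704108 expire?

Natural term of OF-704108:
  Base: filing + 18 years → 13 May 2015.
  Examination Delay Credit: +122 days → 12 September 2015.
Expiry of referenced patent OF-854027:
  Base: filing + 18 years → 2 April 2013.
Terminal disclaimer: OF-704108 expires on the earlier of 12 September 2015 and 2 April 2013.

April 2, 2013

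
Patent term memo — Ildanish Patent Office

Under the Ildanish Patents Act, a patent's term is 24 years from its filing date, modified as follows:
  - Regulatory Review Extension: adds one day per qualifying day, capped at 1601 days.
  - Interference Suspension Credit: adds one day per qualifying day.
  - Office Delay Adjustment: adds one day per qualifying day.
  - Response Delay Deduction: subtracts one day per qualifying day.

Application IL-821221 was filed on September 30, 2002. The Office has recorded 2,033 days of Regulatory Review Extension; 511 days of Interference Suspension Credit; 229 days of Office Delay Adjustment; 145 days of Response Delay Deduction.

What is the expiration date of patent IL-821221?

Base term: filing date + 24 years → 30 September 2026.
Regulatory Review Extension: 2033 days claimed exceeds the 1601-day cap, so +1601 days → 17 February 2031.
Interference Suspension Credit: +511 days → 12 July 2032.
Office Delay Adjustment: +229 days → 26 February 2033.
Response Delay Deduction: −145 days → 4 October 2032.

October 4, 2032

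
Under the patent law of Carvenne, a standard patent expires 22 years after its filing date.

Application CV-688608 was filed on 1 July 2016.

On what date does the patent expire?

July 1, 2038

Filing date + 22 years → 1 July 2038.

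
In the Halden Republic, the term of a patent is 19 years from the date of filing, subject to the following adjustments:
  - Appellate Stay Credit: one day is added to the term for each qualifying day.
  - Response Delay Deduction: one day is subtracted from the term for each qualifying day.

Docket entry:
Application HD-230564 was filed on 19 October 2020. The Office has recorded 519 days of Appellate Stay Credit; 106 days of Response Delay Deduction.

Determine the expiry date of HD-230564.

Base term: filing date + 19 years → 19 October 2039.
Appellate Stay Credit: +519 days → 21 March 2041.
Response Delay Deduction: −106 days → 5 December 2040.

December 5, 2040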